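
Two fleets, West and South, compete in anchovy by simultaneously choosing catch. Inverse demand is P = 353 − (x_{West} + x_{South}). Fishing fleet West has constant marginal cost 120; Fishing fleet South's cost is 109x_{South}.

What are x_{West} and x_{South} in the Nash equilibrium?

74, 85

Fishing fleet West's profit: π = x_{West}(353 − (x_{West} + x_{South})) − 120x_{West}.
∂π/∂x_{West} = 233 − 2x_{West} − x_{South} = 0, so x_{West} = 116.5 − 0.5x_{South}.
By the same steps for South: x_{South} = 122 − 0.5x_{West}.
Plugging x_{South} into West's best response: x_{West} = 116.5 − 0.5(122 − 0.5x_{West}) ⇒ 0.75x_{West} = 55.5, so x_{West} = 74.
Then x_{South} = 122 − 0.5·74 = 85.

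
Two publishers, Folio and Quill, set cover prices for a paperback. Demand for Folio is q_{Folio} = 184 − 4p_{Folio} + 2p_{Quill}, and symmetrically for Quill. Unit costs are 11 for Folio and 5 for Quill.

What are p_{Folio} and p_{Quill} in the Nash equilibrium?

37.2, 34.8

Folio's profit: π = (p_{Folio} − 11)(184 − 4p_{Folio} + 2p_{Quill}).
∂π/∂p_{Folio} = 228 − 8p_{Folio} + 2p_{Quill} = 0 ⇒ p_{Folio} = 28.5 + 0.25p_{Quill}.
Similarly p_{Quill} = 25.5 + 0.25p_{Folio}.
Plugging p_{Quill} into Folio's best response: p_{Folio} = 28.5 + 0.25(25.5 + 0.25p_{Folio}) ⇒ 0.9375p_{Folio} = 34.875, so p_{Folio} = 37.2.
Then p_{Quill} = 25.5 + 0.25·37.2 = 34.8.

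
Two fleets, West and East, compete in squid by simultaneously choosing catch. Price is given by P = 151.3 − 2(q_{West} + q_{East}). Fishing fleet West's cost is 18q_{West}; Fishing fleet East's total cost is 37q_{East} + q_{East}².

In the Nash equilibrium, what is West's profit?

1631.3472

Fishing fleet West's profit: π = q_{West}(151.3 − 2(q_{West} + q_{East})) − 18q_{West}.
∂π/∂q_{West} = 133.3 − 4q_{West} − 2q_{East} = 0, so q_{West} = 33.325 − 0.5q_{East}.
For East: ∂π/∂q_{East} = 114.3 − 6q_{East} − 2q_{West} = 0 ⇒ q_{East} = 19.05 − (1/3)q_{West}.
Plugging q_{East} into West's best response: q_{West} = 33.325 − 0.5(19.05 − (1/3)q_{West}) ⇒ (5/6)q_{West} = 23.8, so q_{West} = 28.56.
Then q_{East} = 19.05 − (1/3)·28.56 = 9.53.
Price P = 151.3 − 2·38.09 = 75.12.
West's profit: (75.12 − 18)·28.56 = 1631.3472.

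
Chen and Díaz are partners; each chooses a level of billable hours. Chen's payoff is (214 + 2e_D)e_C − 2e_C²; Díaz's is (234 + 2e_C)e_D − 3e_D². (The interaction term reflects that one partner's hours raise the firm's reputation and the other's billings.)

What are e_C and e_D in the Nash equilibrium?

Expanding Chen's payoff: 214e_C + 2e_De_C − 2e_C².
∂π/∂e_C = 214 + 2e_D − 4e_C = 0, so e_C = 53.5 + 0.5e_D.
Likewise for Díaz: e_D = 39 + (1/3)e_C.
Plugging e_D into Chen's best response: e_C = 53.5 + 0.5(39 + (1/3)e_C) ⇒ (5/6)e_C = 73, so e_C = 87.6.
Then e_D = 39 + (1/3)·87.6 = 68.2.

87.6, 68.2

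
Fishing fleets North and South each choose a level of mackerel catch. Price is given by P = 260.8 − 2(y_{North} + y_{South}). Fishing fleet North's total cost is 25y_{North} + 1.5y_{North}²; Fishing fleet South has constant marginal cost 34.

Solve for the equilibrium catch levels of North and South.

Fishing fleet North's profit: π = y_{North}(260.8 − 2(y_{North} + y_{South})) − 25y_{North} − 1.5y_{North}².
∂π/∂y_{North} = 235.8 − 7y_{North} − 2y_{South} = 0, so y_{North} = 1179/35 − (2/7)y_{South}.
For South: ∂π/∂y_{South} = 226.8 − 4y_{South} − 2y_{North} = 0 ⇒ y_{South} = 56.7 − 0.5y_{North}.
Substituting the second reaction function into the first: y_{North} = 1179/35 − (2/7)(56.7 − 0.5y_{North}), which gives (6/7)y_{North} = 612/35 ⇒ y_{North} = 20.4.
Then y_{South} = 56.7 − 0.5·20.4 = 46.5.

20.4, 46.5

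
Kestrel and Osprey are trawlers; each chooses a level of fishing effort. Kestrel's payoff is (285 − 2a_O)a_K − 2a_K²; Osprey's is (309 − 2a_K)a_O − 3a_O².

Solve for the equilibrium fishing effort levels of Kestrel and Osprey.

Expanding Kestrel's payoff: 285a_K − 2a_Oa_K − 2a_K².
∂π/∂a_K = 285 − 2a_O − 4a_K = 0, so a_K = 71.25 − 0.5a_O.
Likewise for Osprey: a_O = 51.5 − (1/3)a_K.
Solving the two reaction functions simultaneously: (1 − (−0.5)(−1/3))a_K = 71.25 − 0.5·51.5, so (5/6)a_K = 45.5 and a_K = 54.6.
Then a_O = 51.5 − (1/3)·54.6 = 33.3.

54.6, 33.3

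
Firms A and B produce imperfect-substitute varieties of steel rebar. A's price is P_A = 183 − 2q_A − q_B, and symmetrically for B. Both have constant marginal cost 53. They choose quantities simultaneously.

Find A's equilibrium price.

105

Firm A's profit: π = q_A(183 − 2q_A − q_B) − 53q_A.
∂π/∂q_A = 130 − 4q_A − q_B = 0 ⇒ q_A = 32.5 − 0.25q_B.
By symmetry q_B = q_A; substituting into the reaction function, 1.25q_A = 32.5 and q_A = 26.
P_A = 183 − 2·26 − 26 = 105.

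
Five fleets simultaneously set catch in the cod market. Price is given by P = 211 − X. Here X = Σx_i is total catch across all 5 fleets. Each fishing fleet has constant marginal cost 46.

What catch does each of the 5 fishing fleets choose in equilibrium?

27.5

A representative fishing fleet's profit is π_i = x_i(211 − X) − 46x_i, with X = x_i + Σ_{j≠i} x_j.
First-order condition: 165 − 2x_i − Σ_{j≠i} x_j = 0.
Imposing symmetry (x_j = x for all j) turns Σ_{j≠i} x_j into 4x, so 165 = 6x and x = 27.5.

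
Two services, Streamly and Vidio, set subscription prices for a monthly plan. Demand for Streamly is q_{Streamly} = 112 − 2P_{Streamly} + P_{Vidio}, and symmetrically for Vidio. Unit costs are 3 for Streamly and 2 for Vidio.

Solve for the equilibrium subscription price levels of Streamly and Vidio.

39.2, 38.8

Streamly's profit: π = (P_{Streamly} − 3)(112 − 2P_{Streamly} + P_{Vidio}).
∂π/∂P_{Streamly} = 118 − 4P_{Streamly} + P_{Vidio} = 0 ⇒ P_{Streamly} = 29.5 + 0.25P_{Vidio}.
Similarly P_{Vidio} = 29 + 0.25P_{Streamly}.
Plugging P_{Vidio} into Streamly's best response: P_{Streamly} = 29.5 + 0.25(29 + 0.25P_{Streamly}) ⇒ 0.9375P_{Streamly} = 36.75, so P_{Streamly} = 39.2.
Then P_{Vidio} = 29 + 0.25·39.2 = 38.8.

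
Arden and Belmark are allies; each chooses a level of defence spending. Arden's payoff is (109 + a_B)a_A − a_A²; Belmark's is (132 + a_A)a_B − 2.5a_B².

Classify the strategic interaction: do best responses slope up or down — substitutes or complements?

Expanding Arden's payoff: 109a_A + a_Ba_A − a_A².
∂π/∂a_A = 109 + a_B − 2a_A = 0, so a_A = 54.5 + 0.5a_B.
The best-response slope da_A/da_B = 0.5 > 0: the reaction function is upward-sloping, so the choices are strategic complements.

strategic complements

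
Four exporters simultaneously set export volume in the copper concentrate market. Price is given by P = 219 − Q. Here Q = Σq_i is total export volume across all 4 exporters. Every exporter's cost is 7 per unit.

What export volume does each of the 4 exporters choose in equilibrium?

42.4

A representative exporter's profit is π_i = q_i(219 − Q) − 7q_i, with Q = q_i + Σ_{j≠i} q_j.
First-order condition: 212 − 2q_i − Σ_{j≠i} q_j = 0.
Imposing symmetry (q_j = q for all j) turns Σ_{j≠i} q_j into 3q, so 212 = 5q and q = 42.4.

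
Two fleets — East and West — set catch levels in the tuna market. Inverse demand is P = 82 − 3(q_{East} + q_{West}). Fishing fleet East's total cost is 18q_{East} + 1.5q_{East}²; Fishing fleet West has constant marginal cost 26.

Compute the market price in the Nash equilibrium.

46.8

Fishing fleet East's profit: π = q_{East}(82 − 3(q_{East} + q_{West})) − 18q_{East} − 1.5q_{East}².
∂π/∂q_{East} = 64 − 9q_{East} − 3q_{West} = 0, so q_{East} = 64/9 − (1/3)q_{West}.
For West: ∂π/∂q_{West} = 56 − 6q_{West} − 3q_{East} = 0 ⇒ q_{West} = 28/3 − 0.5q_{East}.
Substituting the second reaction function into the first: q_{East} = 64/9 − (1/3)(28/3 − 0.5q_{East}), which gives (5/6)q_{East} = 4 ⇒ q_{East} = 4.8.
Then q_{West} = 28/3 − 0.5·4.8 = 104/15.
Equilibrium price: P = 82 − 3·(176/15) = 46.8.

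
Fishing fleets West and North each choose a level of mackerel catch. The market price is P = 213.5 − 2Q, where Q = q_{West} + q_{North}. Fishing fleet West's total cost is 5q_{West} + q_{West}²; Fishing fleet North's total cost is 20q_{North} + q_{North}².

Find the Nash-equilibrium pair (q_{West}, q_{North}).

Fishing fleet West's profit: π = q_{West}(213.5 − 2(q_{West} + q_{North})) − 5q_{West} − q_{West}².
∂π/∂q_{West} = 208.5 − 6q_{West} − 2q_{North} = 0, so q_{West} = 34.75 − (1/3)q_{North}.
By the same steps for North: q_{North} = 32.25 − (1/3)q_{West}.
Solving the two reaction functions simultaneously: (1 − (−1/3)(−1/3))q_{West} = 34.75 − (1/3)·32.25, so (8/9)q_{West} = 24 and q_{West} = 27.
Then q_{North} = 32.25 − (1/3)·27 = 23.25.

27, 23.25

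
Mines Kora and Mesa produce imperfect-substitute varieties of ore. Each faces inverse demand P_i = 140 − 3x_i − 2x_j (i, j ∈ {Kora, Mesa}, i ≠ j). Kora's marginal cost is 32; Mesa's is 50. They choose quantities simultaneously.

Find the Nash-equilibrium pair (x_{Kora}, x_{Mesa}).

14.625, 10.125

Mine Kora's profit: π = x_{Kora}(140 − 3x_{Kora} − 2x_{Mesa}) − 32x_{Kora}.
∂π/∂x_{Kora} = 108 − 6x_{Kora} − 2x_{Mesa} = 0 ⇒ x_{Kora} = 18 − (1/3)x_{Mesa}.
Similarly x_{Mesa} = 15 − (1/3)x_{Kora}.
Plugging x_{Mesa} into Kora's best response: x_{Kora} = 18 − (1/3)(15 − (1/3)x_{Kora}) ⇒ (8/9)x_{Kora} = 13, so x_{Kora} = 14.625.
Then x_{Mesa} = 15 − (1/3)·14.625 = 10.125.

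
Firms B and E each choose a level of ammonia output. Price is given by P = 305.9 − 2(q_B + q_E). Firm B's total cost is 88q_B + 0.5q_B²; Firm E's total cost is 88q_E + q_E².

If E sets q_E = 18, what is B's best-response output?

36.38

Firm B's profit: π = q_B(305.9 − 2(q_B + q_E)) − 88q_B − 0.5q_B².
∂π/∂q_B = 217.9 − 5q_B − 2q_E = 0, so q_B = 43.58 − 0.4q_E.
At q_E = 18: q_B = 43.58 − 0.4·18 = 36.38.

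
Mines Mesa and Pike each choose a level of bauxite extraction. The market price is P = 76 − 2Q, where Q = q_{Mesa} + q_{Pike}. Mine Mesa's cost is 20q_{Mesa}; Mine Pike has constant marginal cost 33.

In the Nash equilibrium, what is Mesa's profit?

Mine Mesa's profit: π = q_{Mesa}(76 − 2(q_{Mesa} + q_{Pike})) − 20q_{Mesa}.
∂π/∂q_{Mesa} = 56 − 4q_{Mesa} − 2q_{Pike} = 0, so q_{Mesa} = 14 − 0.5q_{Pike}.
By the same steps for Pike: q_{Pike} = 10.75 − 0.5q_{Mesa}.
Substituting the second reaction function into the first: q_{Mesa} = 14 − 0.5(10.75 − 0.5q_{Mesa}), which gives 0.75q_{Mesa} = 8.625 ⇒ q_{Mesa} = 11.5.
Then q_{Pike} = 10.75 − 0.5·11.5 = 5.
Price P = 76 − 2·16.5 = 43.
Mesa's profit: (43 − 20)·11.5 = 264.5.

264.5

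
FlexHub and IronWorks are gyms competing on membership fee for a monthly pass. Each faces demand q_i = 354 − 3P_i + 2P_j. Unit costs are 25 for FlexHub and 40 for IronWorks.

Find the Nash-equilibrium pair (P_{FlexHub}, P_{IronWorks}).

110.0625, 115.6875

FlexHub's profit: π = (P_{FlexHub} − 25)(354 − 3P_{FlexHub} + 2P_{IronWorks}).
∂π/∂P_{FlexHub} = 429 − 6P_{FlexHub} + 2P_{IronWorks} = 0 ⇒ P_{FlexHub} = 71.5 + (1/3)P_{IronWorks}.
Similarly P_{IronWorks} = 79 + (1/3)P_{FlexHub}.
Substituting the second reaction function into the first: P_{FlexHub} = 71.5 + (1/3)(79 + (1/3)P_{FlexHub}), which gives (8/9)P_{FlexHub} = 587/6 ⇒ P_{FlexHub} = 110.0625.
Then P_{IronWorks} = 79 + (1/3)·110.0625 = 115.6875.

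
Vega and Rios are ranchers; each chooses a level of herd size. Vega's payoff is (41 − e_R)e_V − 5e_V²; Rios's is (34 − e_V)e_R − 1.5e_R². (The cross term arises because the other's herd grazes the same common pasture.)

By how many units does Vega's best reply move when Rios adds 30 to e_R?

Expanding Vega's payoff: 41e_V − e_Re_V − 5e_V².
∂π/∂e_V = 41 − e_R − 10e_V = 0, so e_V = 4.1 − 0.1e_R.
The reaction-function slope is −0.1, so a 30-unit rise in e_R moves e_V by −0.1 × 30 = −3. Vega's best response falls — the actions are strategic substitutes.

-3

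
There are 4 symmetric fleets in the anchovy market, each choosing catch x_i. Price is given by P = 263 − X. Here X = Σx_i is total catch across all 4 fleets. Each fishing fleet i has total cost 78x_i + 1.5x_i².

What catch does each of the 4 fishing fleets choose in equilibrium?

A representative fishing fleet's profit is π_i = x_i(263 − X) − 78x_i − 1.5x_i², with X = x_i + Σ_{j≠i} x_j.
First-order condition: 185 − 5x_i − Σ_{j≠i} x_j = 0.
Imposing symmetry (x_j = x for all j) turns Σ_{j≠i} x_j into 3x, so 185 = 8x and x = 23.125.

23.125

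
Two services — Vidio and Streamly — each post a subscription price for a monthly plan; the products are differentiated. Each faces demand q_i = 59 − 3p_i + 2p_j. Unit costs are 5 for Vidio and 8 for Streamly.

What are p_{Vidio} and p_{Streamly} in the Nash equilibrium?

19.0625, 20.1875

Vidio's profit: π = (p_{Vidio} − 5)(59 − 3p_{Vidio} + 2p_{Streamly}).
∂π/∂p_{Vidio} = 74 − 6p_{Vidio} + 2p_{Streamly} = 0 ⇒ p_{Vidio} = 37/3 + (1/3)p_{Streamly}.
Similarly p_{Streamly} = 83/6 + (1/3)p_{Vidio}.
Plugging p_{Streamly} into Vidio's best response: p_{Vidio} = 37/3 + (1/3)(83/6 + (1/3)p_{Vidio}) ⇒ (8/9)p_{Vidio} = 305/18, so p_{Vidio} = 19.0625.
Then p_{Streamly} = 83/6 + (1/3)·19.0625 = 20.1875.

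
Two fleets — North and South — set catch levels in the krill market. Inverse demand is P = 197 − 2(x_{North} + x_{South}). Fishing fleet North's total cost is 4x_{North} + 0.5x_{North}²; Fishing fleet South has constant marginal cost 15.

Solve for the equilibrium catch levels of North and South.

25.5, 32.75

Fishing fleet North's profit: π = x_{North}(197 − 2(x_{North} + x_{South})) − 4x_{North} − 0.5x_{North}².
∂π/∂x_{North} = 193 − 5x_{North} − 2x_{South} = 0, so x_{North} = 38.6 − 0.4x_{South}.
For South: ∂π/∂x_{South} = 182 − 4x_{South} − 2x_{North} = 0 ⇒ x_{South} = 45.5 − 0.5x_{North}.
Substituting the second reaction function into the first: x_{North} = 38.6 − 0.4(45.5 − 0.5x_{North}), which gives 0.8x_{North} = 20.4 ⇒ x_{North} = 25.5.
Then x_{South} = 45.5 − 0.5·25.5 = 32.75.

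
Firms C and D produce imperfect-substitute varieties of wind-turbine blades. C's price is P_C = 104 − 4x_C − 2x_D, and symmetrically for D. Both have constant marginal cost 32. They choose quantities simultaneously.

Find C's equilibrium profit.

Firm C's profit: π = x_C(104 − 4x_C − 2x_D) − 32x_C.
∂π/∂x_C = 72 − 8x_C − 2x_D = 0 ⇒ x_C = 9 − 0.25x_D.
The game is symmetric, so in equilibrium x_D = x_C: the reaction function gives 1.25x_C = 9, hence x_C = 7.2.
P_C = 104 − 4·7.2 − 2·7.2 = 60.8.
Profit = (60.8 − 32)·7.2 = 207.36.

207.36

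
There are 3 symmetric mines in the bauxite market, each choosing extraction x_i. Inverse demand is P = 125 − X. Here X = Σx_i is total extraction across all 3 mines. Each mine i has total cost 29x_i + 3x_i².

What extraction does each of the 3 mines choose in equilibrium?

9.6

A representative mine's profit is π_i = x_i(125 − X) − 29x_i − 3x_i², with X = x_i + Σ_{j≠i} x_j.
First-order condition: 96 − 8x_i − Σ_{j≠i} x_j = 0.
In a symmetric equilibrium every mine chooses the same x, so Σ_{j≠i} x_j = 2x. The condition becomes 96 − 10x = 0, giving x = 96/10 = 9.6.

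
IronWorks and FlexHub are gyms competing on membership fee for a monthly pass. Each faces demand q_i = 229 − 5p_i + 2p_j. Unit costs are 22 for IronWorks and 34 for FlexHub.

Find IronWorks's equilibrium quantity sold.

IronWorks's profit: π = (p_{IronWorks} − 22)(229 − 5p_{IronWorks} + 2p_{FlexHub}).
∂π/∂p_{IronWorks} = 339 − 10p_{IronWorks} + 2p_{FlexHub} = 0 ⇒ p_{IronWorks} = 33.9 + 0.2p_{FlexHub}.
Similarly p_{FlexHub} = 39.9 + 0.2p_{IronWorks}.
Plugging p_{FlexHub} into IronWorks's best response: p_{IronWorks} = 33.9 + 0.2(39.9 + 0.2p_{IronWorks}) ⇒ 0.96p_{IronWorks} = 41.88, so p_{IronWorks} = 43.625.
Then p_{FlexHub} = 39.9 + 0.2·43.625 = 48.625.
q_{IronWorks} = 229 − 5·43.625 + 2·48.625 = 108.125.

108.125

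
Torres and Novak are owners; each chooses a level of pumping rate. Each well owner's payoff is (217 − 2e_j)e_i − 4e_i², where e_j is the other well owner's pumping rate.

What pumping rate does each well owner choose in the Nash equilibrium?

21.7

Torres's payoff is (217 − 2e_N)e_T − 4e_T².
∂π/∂e_T = 217 − 2e_N − 8e_T = 0, so e_T = 27.125 − 0.25e_N.
Setting e_T = e_N in the reaction function: e_T = 27.125 − 0.25e_T, so e_T = 27.125 / 1.25 = 21.7.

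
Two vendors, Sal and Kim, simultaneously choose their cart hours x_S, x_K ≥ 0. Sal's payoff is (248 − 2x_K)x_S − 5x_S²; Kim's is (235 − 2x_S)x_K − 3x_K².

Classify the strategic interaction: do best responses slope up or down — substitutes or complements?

strategic substitutes

Expanding Sal's payoff: 248x_S − 2x_Kx_S − 5x_S².
∂π/∂x_S = 248 − 2x_K − 10x_S = 0, so x_S = 24.8 − 0.2x_K.
The best-response slope dx_S/dx_K = −0.2 < 0: the reaction function is downward-sloping, so the choices are strategic substitutes.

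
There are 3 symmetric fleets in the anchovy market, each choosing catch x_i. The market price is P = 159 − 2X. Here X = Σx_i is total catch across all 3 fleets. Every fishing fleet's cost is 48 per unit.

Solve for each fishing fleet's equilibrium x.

A representative fishing fleet's profit is π_i = x_i(159 − 2X) − 48x_i, with X = x_i + Σ_{j≠i} x_j.
First-order condition: 111 − 4x_i − 2Σ_{j≠i} x_j = 0.
With identical fishing fleets, set every x_j = x: then 111 − 4x − 4x = 0, i.e. x = 111/8 = 13.875.

13.875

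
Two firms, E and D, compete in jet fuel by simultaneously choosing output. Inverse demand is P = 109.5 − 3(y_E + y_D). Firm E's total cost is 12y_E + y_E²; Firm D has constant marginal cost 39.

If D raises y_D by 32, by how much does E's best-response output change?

Firm E's profit: π = y_E(109.5 − 3(y_E + y_D)) − 12y_E − y_E².
∂π/∂y_E = 97.5 − 8y_E − 3y_D = 0, so y_E = 12.1875 − 0.375y_D.
The reaction-function slope is −0.375, so a 32-unit rise in y_D moves y_E by −0.375 × 32 = −12. E's best response falls — the actions are strategic substitutes.

-12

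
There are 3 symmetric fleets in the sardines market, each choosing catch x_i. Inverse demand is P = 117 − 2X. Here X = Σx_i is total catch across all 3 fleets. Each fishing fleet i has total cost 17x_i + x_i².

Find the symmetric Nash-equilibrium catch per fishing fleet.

10

A representative fishing fleet's profit is π_i = x_i(117 − 2X) − 17x_i − x_i², with X = x_i + Σ_{j≠i} x_j.
First-order condition: 100 − 6x_i − 2Σ_{j≠i} x_j = 0.
In a symmetric equilibrium every fishing fleet chooses the same x, so Σ_{j≠i} x_j = 2x. The condition becomes 100 − 10x = 0, giving x = 100/10 = 10.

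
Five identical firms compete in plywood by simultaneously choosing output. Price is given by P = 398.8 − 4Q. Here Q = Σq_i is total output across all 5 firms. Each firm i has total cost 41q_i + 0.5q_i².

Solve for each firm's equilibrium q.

A representative firm's profit is π_i = q_i(398.8 − 4Q) − 41q_i − 0.5q_i², with Q = q_i + Σ_{j≠i} q_j.
First-order condition: 357.8 − 9q_i − 4Σ_{j≠i} q_j = 0.
With identical firms, set every q_j = q: then 357.8 − 9q − 16q = 0, i.e. q = 357.8/25 = 14.312.

14.312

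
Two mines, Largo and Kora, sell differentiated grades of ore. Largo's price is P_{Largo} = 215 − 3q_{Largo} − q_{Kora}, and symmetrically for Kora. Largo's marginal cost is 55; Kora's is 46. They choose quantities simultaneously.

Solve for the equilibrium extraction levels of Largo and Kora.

Mine Largo's profit: π = q_{Largo}(215 − 3q_{Largo} − q_{Kora}) − 55q_{Largo}.
∂π/∂q_{Largo} = 160 − 6q_{Largo} − q_{Kora} = 0 ⇒ q_{Largo} = 80/3 − (1/6)q_{Kora}.
Similarly q_{Kora} = 169/6 − (1/6)q_{Largo}.
Plugging q_{Kora} into Largo's best response: q_{Largo} = 80/3 − (1/6)(169/6 − (1/6)q_{Largo}) ⇒ (35/36)q_{Largo} = 791/36, so q_{Largo} = 22.6.
Then q_{Kora} = 169/6 − (1/6)·22.6 = 24.4.

22.6, 24.4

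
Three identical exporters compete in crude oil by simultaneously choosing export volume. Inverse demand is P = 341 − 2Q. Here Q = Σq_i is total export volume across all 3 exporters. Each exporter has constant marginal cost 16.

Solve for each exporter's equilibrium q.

40.625

A representative exporter's profit is π_i = q_i(341 − 2Q) − 16q_i, with Q = q_i + Σ_{j≠i} q_j.
First-order condition: 325 − 4q_i − 2Σ_{j≠i} q_j = 0.
Imposing symmetry (q_j = q for all j) turns Σ_{j≠i} q_j into 2q, so 325 = 8q and q = 40.625.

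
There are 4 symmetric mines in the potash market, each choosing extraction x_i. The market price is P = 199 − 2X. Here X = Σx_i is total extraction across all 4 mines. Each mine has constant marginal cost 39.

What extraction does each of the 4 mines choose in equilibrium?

16

A representative mine's profit is π_i = x_i(199 − 2X) − 39x_i, with X = x_i + Σ_{j≠i} x_j.
First-order condition: 160 − 4x_i − 2Σ_{j≠i} x_j = 0.
Imposing symmetry (x_j = x for all j) turns Σ_{j≠i} x_j into 3x, so 160 = 10x and x = 16.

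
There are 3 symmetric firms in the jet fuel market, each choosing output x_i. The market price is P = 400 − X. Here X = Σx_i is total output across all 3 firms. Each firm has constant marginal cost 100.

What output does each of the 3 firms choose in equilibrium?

A representative firm's profit is π_i = x_i(400 − X) − 100x_i, with X = x_i + Σ_{j≠i} x_j.
First-order condition: 300 − 2x_i − Σ_{j≠i} x_j = 0.
In a symmetric equilibrium every firm chooses the same x, so Σ_{j≠i} x_j = 2x. The condition becomes 300 − 4x = 0, giving x = 300/4 = 75.

75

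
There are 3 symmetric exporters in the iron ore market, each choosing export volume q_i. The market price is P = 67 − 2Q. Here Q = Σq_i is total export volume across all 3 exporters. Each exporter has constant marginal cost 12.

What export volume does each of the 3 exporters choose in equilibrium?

6.875

A representative exporter's profit is π_i = q_i(67 − 2Q) − 12q_i, with Q = q_i + Σ_{j≠i} q_j.
First-order condition: 55 − 4q_i − 2Σ_{j≠i} q_j = 0.
With identical exporters, set every q_j = q: then 55 − 4q − 4q = 0, i.e. q = 55/8 = 6.875.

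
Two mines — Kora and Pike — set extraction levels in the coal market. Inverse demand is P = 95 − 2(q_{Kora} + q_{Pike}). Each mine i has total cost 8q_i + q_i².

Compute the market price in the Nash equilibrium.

51.5

Mine Kora's profit: π = q_{Kora}(95 − 2(q_{Kora} + q_{Pike})) − 8q_{Kora} − q_{Kora}².
∂π/∂q_{Kora} = 87 − 6q_{Kora} − 2q_{Pike} = 0, so q_{Kora} = 14.5 − (1/3)q_{Pike}.
Setting q_{Kora} = q_{Pike} in the reaction function: q_{Kora} = 14.5 − (1/3)q_{Kora}, so q_{Kora} = 14.5 / (4/3) = 10.875.
Equilibrium price: P = 95 − 2·21.75 = 51.5.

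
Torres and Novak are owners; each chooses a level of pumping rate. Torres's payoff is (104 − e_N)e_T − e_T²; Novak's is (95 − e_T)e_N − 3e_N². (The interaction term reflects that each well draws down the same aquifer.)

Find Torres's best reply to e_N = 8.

48

Expanding Torres's payoff: 104e_T − e_Ne_T − e_T².
∂π/∂e_T = 104 − e_N − 2e_T = 0, so e_T = 52 − 0.5e_N.
At e_N = 8: e_T = 52 − 0.5·8 = 48.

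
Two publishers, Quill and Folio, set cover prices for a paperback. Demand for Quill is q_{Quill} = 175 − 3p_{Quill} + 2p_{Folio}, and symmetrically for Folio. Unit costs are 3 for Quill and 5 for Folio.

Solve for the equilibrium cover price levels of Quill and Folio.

46.375, 47.125

Quill's profit: π = (p_{Quill} − 3)(175 − 3p_{Quill} + 2p_{Folio}).
∂π/∂p_{Quill} = 184 − 6p_{Quill} + 2p_{Folio} = 0 ⇒ p_{Quill} = 92/3 + (1/3)p_{Folio}.
Similarly p_{Folio} = 95/3 + (1/3)p_{Quill}.
Plugging p_{Folio} into Quill's best response: p_{Quill} = 92/3 + (1/3)(95/3 + (1/3)p_{Quill}) ⇒ (8/9)p_{Quill} = 371/9, so p_{Quill} = 46.375.
Then p_{Folio} = 95/3 + (1/3)·46.375 = 47.125.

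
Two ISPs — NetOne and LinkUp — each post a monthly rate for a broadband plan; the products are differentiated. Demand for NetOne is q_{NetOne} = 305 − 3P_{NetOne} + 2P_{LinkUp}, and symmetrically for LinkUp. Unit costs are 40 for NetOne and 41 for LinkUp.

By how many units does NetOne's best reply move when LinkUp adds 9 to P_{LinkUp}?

NetOne's profit: π = (P_{NetOne} − 40)(305 − 3P_{NetOne} + 2P_{LinkUp}).
∂π/∂P_{NetOne} = 425 − 6P_{NetOne} + 2P_{LinkUp} = 0 ⇒ P_{NetOne} = 425/6 + (1/3)P_{LinkUp}.
The reaction-function slope is 1/3, so a 9-unit rise in P_{LinkUp} moves P_{NetOne} by 1/3 × 9 = 3. NetOne's best response rises — the actions are strategic complements.

3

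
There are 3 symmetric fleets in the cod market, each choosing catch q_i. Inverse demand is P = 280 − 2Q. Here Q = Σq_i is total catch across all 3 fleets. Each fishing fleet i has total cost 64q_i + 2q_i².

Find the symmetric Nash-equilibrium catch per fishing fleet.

A representative fishing fleet's profit is π_i = q_i(280 − 2Q) − 64q_i − 2q_i², with Q = q_i + Σ_{j≠i} q_j.
First-order condition: 216 − 8q_i − 2Σ_{j≠i} q_j = 0.
With identical fishing fleets, set every q_j = q: then 216 − 8q − 4q = 0, i.e. q = 216/12 = 18.

18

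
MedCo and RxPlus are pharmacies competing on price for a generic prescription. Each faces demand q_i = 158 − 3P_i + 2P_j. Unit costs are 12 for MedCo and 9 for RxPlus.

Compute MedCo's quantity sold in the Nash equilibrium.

MedCo's profit: π = (P_{MedCo} − 12)(158 − 3P_{MedCo} + 2P_{RxPlus}).
∂π/∂P_{MedCo} = 194 − 6P_{MedCo} + 2P_{RxPlus} = 0 ⇒ P_{MedCo} = 97/3 + (1/3)P_{RxPlus}.
Similarly P_{RxPlus} = 185/6 + (1/3)P_{MedCo}.
Solving the two reaction functions simultaneously: (1 − (1/3)(1/3))P_{MedCo} = 97/3 + (1/3)·(185/6), so (8/9)P_{MedCo} = 767/18 and P_{MedCo} = 47.9375.
Then P_{RxPlus} = 185/6 + (1/3)·47.9375 = 46.8125.
q_{MedCo} = 158 − 3·47.9375 + 2·46.8125 = 107.8125.

107.8125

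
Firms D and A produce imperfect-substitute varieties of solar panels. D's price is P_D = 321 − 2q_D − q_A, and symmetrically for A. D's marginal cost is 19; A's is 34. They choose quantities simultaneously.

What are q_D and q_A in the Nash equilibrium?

Firm D's profit: π = q_D(321 − 2q_D − q_A) − 19q_D.
∂π/∂q_D = 302 − 4q_D − q_A = 0 ⇒ q_D = 75.5 − 0.25q_A.
Similarly q_A = 71.75 − 0.25q_D.
Plugging q_A into D's best response: q_D = 75.5 − 0.25(71.75 − 0.25q_D) ⇒ 0.9375q_D = 57.5625, so q_D = 61.4.
Then q_A = 71.75 − 0.25·61.4 = 56.4.

61.4, 56.4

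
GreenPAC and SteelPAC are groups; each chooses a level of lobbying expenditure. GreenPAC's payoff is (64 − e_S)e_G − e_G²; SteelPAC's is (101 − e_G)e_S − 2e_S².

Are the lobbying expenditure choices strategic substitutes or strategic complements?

strategic substitutes

Expanding GreenPAC's payoff: 64e_G − e_Se_G − e_G².
∂π/∂e_G = 64 − e_S − 2e_G = 0, so e_G = 32 − 0.5e_S.
The best-response slope de_G/de_S = −0.5 < 0: the reaction function is downward-sloping, so the choices are strategic substitutes.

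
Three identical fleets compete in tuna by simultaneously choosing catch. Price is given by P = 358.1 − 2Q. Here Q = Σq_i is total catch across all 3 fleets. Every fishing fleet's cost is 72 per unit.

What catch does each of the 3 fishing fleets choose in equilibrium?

A representative fishing fleet's profit is π_i = q_i(358.1 − 2Q) − 72q_i, with Q = q_i + Σ_{j≠i} q_j.
First-order condition: 286.1 − 4q_i − 2Σ_{j≠i} q_j = 0.
In a symmetric equilibrium every fishing fleet chooses the same q, so Σ_{j≠i} q_j = 2q. The condition becomes 286.1 − 8q = 0, giving q = 286.1/8 = 35.7625.

35.7625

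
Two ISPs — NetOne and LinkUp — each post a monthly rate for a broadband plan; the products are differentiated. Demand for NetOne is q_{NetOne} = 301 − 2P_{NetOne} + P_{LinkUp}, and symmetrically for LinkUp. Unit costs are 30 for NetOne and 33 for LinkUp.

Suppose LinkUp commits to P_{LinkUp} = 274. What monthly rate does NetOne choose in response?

NetOne's profit: π = (P_{NetOne} − 30)(301 − 2P_{NetOne} + P_{LinkUp}).
∂π/∂P_{NetOne} = 361 − 4P_{NetOne} + P_{LinkUp} = 0 ⇒ P_{NetOne} = 90.25 + 0.25P_{LinkUp}.
At P_{LinkUp} = 274: P_{NetOne} = 90.25 + 0.25·274 = 158.75.

158.75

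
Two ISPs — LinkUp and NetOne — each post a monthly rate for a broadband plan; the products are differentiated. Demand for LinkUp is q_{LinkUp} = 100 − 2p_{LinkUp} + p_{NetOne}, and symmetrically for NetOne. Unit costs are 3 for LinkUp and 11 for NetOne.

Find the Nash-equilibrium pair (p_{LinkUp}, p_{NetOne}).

36.4, 39.6

LinkUp's profit: π = (p_{LinkUp} − 3)(100 − 2p_{LinkUp} + p_{NetOne}).
∂π/∂p_{LinkUp} = 106 − 4p_{LinkUp} + p_{NetOne} = 0 ⇒ p_{LinkUp} = 26.5 + 0.25p_{NetOne}.
Similarly p_{NetOne} = 30.5 + 0.25p_{LinkUp}.
Solving the two reaction functions simultaneously: (1 − (0.25)(0.25))p_{LinkUp} = 26.5 + 0.25·30.5, so 0.9375p_{LinkUp} = 34.125 and p_{LinkUp} = 36.4.
Then p_{NetOne} = 30.5 + 0.25·36.4 = 39.6.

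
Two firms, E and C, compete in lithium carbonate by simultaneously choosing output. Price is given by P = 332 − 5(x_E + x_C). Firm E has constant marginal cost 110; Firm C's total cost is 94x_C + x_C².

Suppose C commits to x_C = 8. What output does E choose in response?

18.2

Firm E's profit: π = x_E(332 − 5(x_E + x_C)) − 110x_E.
∂π/∂x_E = 222 − 10x_E − 5x_C = 0, so x_E = 22.2 − 0.5x_C.
At x_C = 8: x_E = 22.2 − 0.5·8 = 18.2.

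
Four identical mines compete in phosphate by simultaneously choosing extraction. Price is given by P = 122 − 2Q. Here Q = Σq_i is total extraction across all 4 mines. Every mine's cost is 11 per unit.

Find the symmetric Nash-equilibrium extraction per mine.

A representative mine's profit is π_i = q_i(122 − 2Q) − 11q_i, with Q = q_i + Σ_{j≠i} q_j.
First-order condition: 111 − 4q_i − 2Σ_{j≠i} q_j = 0.
Imposing symmetry (q_j = q for all j) turns Σ_{j≠i} q_j into 3q, so 111 = 10q and q = 11.1.

11.1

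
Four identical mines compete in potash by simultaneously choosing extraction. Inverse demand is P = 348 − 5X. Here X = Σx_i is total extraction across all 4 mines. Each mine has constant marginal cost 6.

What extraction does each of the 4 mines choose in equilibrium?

A representative mine's profit is π_i = x_i(348 − 5X) − 6x_i, with X = x_i + Σ_{j≠i} x_j.
First-order condition: 342 − 10x_i − 5Σ_{j≠i} x_j = 0.
In a symmetric equilibrium every mine chooses the same x, so Σ_{j≠i} x_j = 3x. The condition becomes 342 − 25x = 0, giving x = 342/25 = 13.68.

13.68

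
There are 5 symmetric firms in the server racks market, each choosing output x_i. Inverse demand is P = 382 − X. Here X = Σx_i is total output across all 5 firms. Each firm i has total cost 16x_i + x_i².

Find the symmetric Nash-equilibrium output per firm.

A representative firm's profit is π_i = x_i(382 − X) − 16x_i − x_i², with X = x_i + Σ_{j≠i} x_j.
First-order condition: 366 − 4x_i − Σ_{j≠i} x_j = 0.
In a symmetric equilibrium every firm chooses the same x, so Σ_{j≠i} x_j = 4x. The condition becomes 366 − 8x = 0, giving x = 366/8 = 45.75.

45.75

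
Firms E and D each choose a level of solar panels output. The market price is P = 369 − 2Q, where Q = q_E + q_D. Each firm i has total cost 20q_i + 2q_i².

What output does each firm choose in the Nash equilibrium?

34.9

Firm E's profit: π = q_E(369 − 2(q_E + q_D)) − 20q_E − 2q_E².
∂π/∂q_E = 349 − 8q_E − 2q_D = 0, so q_E = 43.625 − 0.25q_D.
The game is symmetric, so in equilibrium q_D = q_E: the reaction function gives 1.25q_E = 43.625, hence q_E = 34.9.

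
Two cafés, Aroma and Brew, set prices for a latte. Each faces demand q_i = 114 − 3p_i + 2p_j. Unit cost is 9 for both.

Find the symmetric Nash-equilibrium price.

35.25

Aroma's profit: π = (p_{Aroma} − 9)(114 − 3p_{Aroma} + 2p_{Brew}).
∂π/∂p_{Aroma} = 141 − 6p_{Aroma} + 2p_{Brew} = 0 ⇒ p_{Aroma} = 23.5 + (1/3)p_{Brew}.
The game is symmetric, so in equilibrium p_{Brew} = p_{Aroma}: the reaction function gives (2/3)p_{Aroma} = 23.5, hence p_{Aroma} = 35.25.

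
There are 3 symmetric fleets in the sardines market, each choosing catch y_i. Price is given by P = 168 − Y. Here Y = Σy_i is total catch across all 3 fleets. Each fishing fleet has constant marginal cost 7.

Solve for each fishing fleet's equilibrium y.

40.25

A representative fishing fleet's profit is π_i = y_i(168 − Y) − 7y_i, with Y = y_i + Σ_{j≠i} y_j.
First-order condition: 161 − 2y_i − Σ_{j≠i} y_j = 0.
With identical fishing fleets, set every y_j = y: then 161 − 2y − 2y = 0, i.e. y = 161/4 = 40.25.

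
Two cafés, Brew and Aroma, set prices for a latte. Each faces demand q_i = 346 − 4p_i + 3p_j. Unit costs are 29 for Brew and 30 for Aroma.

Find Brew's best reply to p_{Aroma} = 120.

102.75

Brew's profit: π = (p_{Brew} − 29)(346 − 4p_{Brew} + 3p_{Aroma}).
∂π/∂p_{Brew} = 462 − 8p_{Brew} + 3p_{Aroma} = 0 ⇒ p_{Brew} = 57.75 + 0.375p_{Aroma}.
At p_{Aroma} = 120: p_{Brew} = 57.75 + 0.375·120 = 102.75.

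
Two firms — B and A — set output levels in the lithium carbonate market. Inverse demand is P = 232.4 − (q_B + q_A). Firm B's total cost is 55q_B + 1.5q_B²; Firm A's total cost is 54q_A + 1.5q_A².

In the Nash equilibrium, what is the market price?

Firm B's profit: π = q_B(232.4 − (q_B + q_A)) − 55q_B − 1.5q_B².
∂π/∂q_B = 177.4 − 5q_B − q_A = 0, so q_B = 35.48 − 0.2q_A.
By the same steps for A: q_A = 35.68 − 0.2q_B.
Plugging q_A into B's best response: q_B = 35.48 − 0.2(35.68 − 0.2q_B) ⇒ 0.96q_B = 28.344, so q_B = 29.525.
Then q_A = 35.68 − 0.2·29.525 = 29.775.
Equilibrium price: P = 232.4 − 59.3 = 173.1.

173.1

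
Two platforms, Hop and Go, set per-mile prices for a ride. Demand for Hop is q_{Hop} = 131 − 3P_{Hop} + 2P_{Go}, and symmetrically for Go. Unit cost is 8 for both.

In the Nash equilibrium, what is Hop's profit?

Hop's profit: π = (P_{Hop} − 8)(131 − 3P_{Hop} + 2P_{Go}).
∂π/∂P_{Hop} = 155 − 6P_{Hop} + 2P_{Go} = 0 ⇒ P_{Hop} = 155/6 + (1/3)P_{Go}.
Setting P_{Hop} = P_{Go} in the reaction function: P_{Hop} = 155/6 + (1/3)P_{Hop}, so P_{Hop} = (155/6) / (2/3) = 38.75.
q_{Hop} = 131 − 3·38.75 + 2·38.75 = 92.25.
Profit = (38.75 − 8)·92.25 = 2836.6875.

2836.6875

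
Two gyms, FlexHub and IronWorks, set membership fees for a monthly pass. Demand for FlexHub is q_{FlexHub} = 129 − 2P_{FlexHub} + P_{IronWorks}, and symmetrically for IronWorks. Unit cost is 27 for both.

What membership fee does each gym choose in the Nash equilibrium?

61

FlexHub's profit: π = (P_{FlexHub} − 27)(129 − 2P_{FlexHub} + P_{IronWorks}).
∂π/∂P_{FlexHub} = 183 − 4P_{FlexHub} + P_{IronWorks} = 0 ⇒ P_{FlexHub} = 45.75 + 0.25P_{IronWorks}.
Setting P_{FlexHub} = P_{IronWorks} in the reaction function: P_{FlexHub} = 45.75 + 0.25P_{FlexHub}, so P_{FlexHub} = 45.75 / 0.75 = 61.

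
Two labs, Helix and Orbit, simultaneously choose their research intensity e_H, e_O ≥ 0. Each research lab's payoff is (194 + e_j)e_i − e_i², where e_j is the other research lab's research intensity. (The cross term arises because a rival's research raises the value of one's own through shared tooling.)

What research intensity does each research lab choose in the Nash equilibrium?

Helix's payoff is (194 + e_O)e_H − e_H².
∂π/∂e_H = 194 + e_O − 2e_H = 0, so e_H = 97 + 0.5e_O.
Setting e_H = e_O in the reaction function: e_H = 97 + 0.5e_H, so e_H = 97 / 0.5 = 194.

194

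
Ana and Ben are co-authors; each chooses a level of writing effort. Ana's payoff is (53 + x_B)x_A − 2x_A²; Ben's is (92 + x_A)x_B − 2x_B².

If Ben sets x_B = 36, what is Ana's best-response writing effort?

22.25

Expanding Ana's payoff: 53x_A + x_Bx_A − 2x_A².
∂π/∂x_A = 53 + x_B − 4x_A = 0, so x_A = 13.25 + 0.25x_B.
At x_B = 36: x_A = 13.25 + 0.25·36 = 22.25.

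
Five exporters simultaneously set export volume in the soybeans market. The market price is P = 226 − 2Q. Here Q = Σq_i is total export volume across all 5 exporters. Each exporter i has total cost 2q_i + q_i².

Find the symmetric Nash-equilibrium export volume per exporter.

A representative exporter's profit is π_i = q_i(226 − 2Q) − 2q_i − q_i², with Q = q_i + Σ_{j≠i} q_j.
First-order condition: 224 − 6q_i − 2Σ_{j≠i} q_j = 0.
With identical exporters, set every q_j = q: then 224 − 6q − 8q = 0, i.e. q = 224/14 = 16.

16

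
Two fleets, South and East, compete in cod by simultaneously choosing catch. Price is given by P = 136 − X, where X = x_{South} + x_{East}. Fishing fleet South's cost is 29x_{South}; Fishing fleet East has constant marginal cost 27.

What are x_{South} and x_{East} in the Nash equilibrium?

35, 37

Fishing fleet South's profit: π = x_{South}(136 − (x_{South} + x_{East})) − 29x_{South}.
∂π/∂x_{South} = 107 − 2x_{South} − x_{East} = 0, so x_{South} = 53.5 − 0.5x_{East}.
By the same steps for East: x_{East} = 54.5 − 0.5x_{South}.
Solving the two reaction functions simultaneously: (1 − (−0.5)(−0.5))x_{South} = 53.5 − 0.5·54.5, so 0.75x_{South} = 26.25 and x_{South} = 35.
Then x_{East} = 54.5 − 0.5·35 = 37.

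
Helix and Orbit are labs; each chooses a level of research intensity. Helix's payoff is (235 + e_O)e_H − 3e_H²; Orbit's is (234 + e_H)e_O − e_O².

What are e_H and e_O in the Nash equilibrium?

Expanding Helix's payoff: 235e_H + e_Oe_H − 3e_H².
∂π/∂e_H = 235 + e_O − 6e_H = 0, so e_H = 235/6 + (1/6)e_O.
Likewise for Orbit: e_O = 117 + 0.5e_H.
Solving the two reaction functions simultaneously: (1 − (1/6)(0.5))e_H = 235/6 + (1/6)·117, so (11/12)e_H = 176/3 and e_H = 64.
Then e_O = 117 + 0.5·64 = 149.

64, 149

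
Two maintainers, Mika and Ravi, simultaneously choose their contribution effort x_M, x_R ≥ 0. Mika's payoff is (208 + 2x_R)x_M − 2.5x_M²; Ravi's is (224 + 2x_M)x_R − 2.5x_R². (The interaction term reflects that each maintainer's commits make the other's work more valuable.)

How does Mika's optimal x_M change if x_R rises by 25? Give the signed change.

10

Expanding Mika's payoff: 208x_M + 2x_Rx_M − 2.5x_M².
∂π/∂x_M = 208 + 2x_R − 5x_M = 0, so x_M = 41.6 + 0.4x_R.
The reaction-function slope is 0.4, so a 25-unit rise in x_R moves x_M by 0.4 × 25 = 10. Mika's best response rises — the actions are strategic complements.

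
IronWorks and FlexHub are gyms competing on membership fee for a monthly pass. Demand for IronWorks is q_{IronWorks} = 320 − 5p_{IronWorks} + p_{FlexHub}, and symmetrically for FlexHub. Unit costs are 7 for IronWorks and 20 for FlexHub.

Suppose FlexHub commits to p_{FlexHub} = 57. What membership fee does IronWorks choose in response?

IronWorks's profit: π = (p_{IronWorks} − 7)(320 − 5p_{IronWorks} + p_{FlexHub}).
∂π/∂p_{IronWorks} = 355 − 10p_{IronWorks} + p_{FlexHub} = 0 ⇒ p_{IronWorks} = 35.5 + 0.1p_{FlexHub}.
At p_{FlexHub} = 57: p_{IronWorks} = 35.5 + 0.1·57 = 41.2.

41.2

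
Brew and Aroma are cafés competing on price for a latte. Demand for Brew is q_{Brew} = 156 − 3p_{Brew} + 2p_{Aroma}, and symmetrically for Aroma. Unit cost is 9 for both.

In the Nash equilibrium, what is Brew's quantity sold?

Brew's profit: π = (p_{Brew} − 9)(156 − 3p_{Brew} + 2p_{Aroma}).
∂π/∂p_{Brew} = 183 − 6p_{Brew} + 2p_{Aroma} = 0 ⇒ p_{Brew} = 30.5 + (1/3)p_{Aroma}.
Setting p_{Brew} = p_{Aroma} in the reaction function: p_{Brew} = 30.5 + (1/3)p_{Brew}, so p_{Brew} = 30.5 / (2/3) = 45.75.
q_{Brew} = 156 − 3·45.75 + 2·45.75 = 110.25.

110.25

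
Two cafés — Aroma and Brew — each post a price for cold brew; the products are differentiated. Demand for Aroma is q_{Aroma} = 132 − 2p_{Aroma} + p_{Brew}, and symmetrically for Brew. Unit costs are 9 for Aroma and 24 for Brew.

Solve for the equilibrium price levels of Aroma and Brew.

52, 58

Aroma's profit: π = (p_{Aroma} − 9)(132 − 2p_{Aroma} + p_{Brew}).
∂π/∂p_{Aroma} = 150 − 4p_{Aroma} + p_{Brew} = 0 ⇒ p_{Aroma} = 37.5 + 0.25p_{Brew}.
Similarly p_{Brew} = 45 + 0.25p_{Aroma}.
Solving the two reaction functions simultaneously: (1 − (0.25)(0.25))p_{Aroma} = 37.5 + 0.25·45, so 0.9375p_{Aroma} = 48.75 and p_{Aroma} = 52.
Then p_{Brew} = 45 + 0.25·52 = 58.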